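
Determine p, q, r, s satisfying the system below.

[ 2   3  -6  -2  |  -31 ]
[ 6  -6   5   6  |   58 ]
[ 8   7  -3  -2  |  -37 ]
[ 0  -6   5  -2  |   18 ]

Forward elimination on [A|b]:
R2 <- R2 - (3)*R1:  [   0  -15   23   12  151 ]
R3 <- R3 - (4)*R1:  [  0  -5  21   6  87 ]
R3 <- R3 - (1/3)*R2:  [     0      0   40/3      2  110/3 ]
R4 <- R4 - (2/5)*R2:  [      0       0   -21/5   -34/5  -212/5 ]
R4 <- R4 - (-63/200)*R3:  [        0         0         0  -617/100   -617/20 ]
Row echelon form:
[ 2    3    -6        -2  |      -31 ]
[ 0  -15    23        12  |      151 ]
[ 0    0  40/3         2  |    110/3 ]
[ 0    0     0  -617/100  |  -617/20 ]
Back-substitution:
s = (-617/20) / (-617/100) = 5
r = (110/3 - (2)*(5)) / (40/3) = 2
q = (151 - (23)*(2) - (12)*(5)) / -15 = -3
p = (-31 - (3)*(-3) - (-6)*(2) - (-2)*(5)) / 2 = 0

(0, -3, 2, 5)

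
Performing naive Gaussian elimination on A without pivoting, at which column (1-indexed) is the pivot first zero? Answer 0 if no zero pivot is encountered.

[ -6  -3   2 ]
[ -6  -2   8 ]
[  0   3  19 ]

first zero-pivot column = 0

Naive forward elimination:
R2 <- R2 - (1)*R1:  [ 0  1  6 ]
R3 <- R3 - (3)*R2:  [ 0  0  1 ]
All pivots nonzero; naive elimination completes without hitting a zero pivot.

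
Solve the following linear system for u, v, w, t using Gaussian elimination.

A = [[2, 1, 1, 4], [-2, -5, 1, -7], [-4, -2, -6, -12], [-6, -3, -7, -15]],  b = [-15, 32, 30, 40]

Forward elimination on [A|b]:
R2 <- R2 - (-1)*R1:  [  0  -4   2  -3  17 ]
R3 <- R3 - (-2)*R1:  [  0   0  -4  -4   0 ]
R4 <- R4 - (-3)*R1:  [  0   0  -4  -3  -5 ]
R4 <- R4 - (1)*R3:  [  0   0   0   1  -5 ]
Row echelon form:
[ 2   1   1   4  |  -15 ]
[ 0  -4   2  -3  |   17 ]
[ 0   0  -4  -4  |    0 ]
[ 0   0   0   1  |   -5 ]
Back-substitution:
t = (-5) / 1 = -5
w = (0 - (-4)*(-5)) / -4 = 5
v = (17 - (2)*(5) - (-3)*(-5)) / -4 = 2
u = (-15 - (1)*(2) - (1)*(5) - (4)*(-5)) / 2 = -1

(-1, 2, 5, -5)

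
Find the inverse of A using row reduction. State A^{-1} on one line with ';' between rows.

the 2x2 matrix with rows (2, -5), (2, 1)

inverse = [1/12 5/12; -1/6 1/6]

Gauss-Jordan on [A | I]:
R1 <- (1/2)*R1:  [    1  -5/2  |   1/2     0 ]
R2 <- R2 - (2)*R1:  [  0   6  |  -1   1 ]
R2 <- (1/6)*R2:  [    0     1  |  -1/6   1/6 ]
R1 <- R1 - (-5/2)*R2:  [    1     0  |  1/12  5/12 ]
Right block of [I | A^{-1}] is the inverse:
[ 1/12  5/12 ]
[ -1/6   1/6 ]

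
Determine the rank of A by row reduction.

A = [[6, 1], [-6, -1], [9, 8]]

rank(A) = 2

Row reduction:
R2 <- R2 - (-1)*R1:  [ 0  0 ]
R3 <- R3 - (3/2)*R1:  [    0  13/2 ]
R2 <-> R3   (pivot in column 2 was zero)
[ 6     1 ]
[ 0  13/2 ]
[ 0     0 ]
Row echelon form:
[ 6     1 ]
[ 0  13/2 ]
[ 0     0 ]
Nonzero rows / pivot columns: 2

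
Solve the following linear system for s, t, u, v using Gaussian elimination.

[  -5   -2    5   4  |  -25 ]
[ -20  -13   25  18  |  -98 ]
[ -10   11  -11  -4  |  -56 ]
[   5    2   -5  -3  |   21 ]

(5, 2, 4, -4)

Forward elimination on [A|b]:
R2 <- R2 - (4)*R1:  [  0  -5   5   2   2 ]
R3 <- R3 - (2)*R1:  [   0   15  -21  -12   -6 ]
R4 <- R4 - (-1)*R1:  [  0   0   0   1  -4 ]
R3 <- R3 - (-3)*R2:  [  0   0  -6  -6   0 ]
Row echelon form:
[ -5  -2   5   4  |  -25 ]
[  0  -5   5   2  |    2 ]
[  0   0  -6  -6  |    0 ]
[  0   0   0   1  |   -4 ]
Back-substitution:
v = (-4) / 1 = -4
u = (0 - (-6)*(-4)) / -6 = 4
t = (2 - (5)*(4) - (2)*(-4)) / -5 = 2
s = (-25 - (-2)*(2) - (5)*(4) - (4)*(-4)) / -5 = 5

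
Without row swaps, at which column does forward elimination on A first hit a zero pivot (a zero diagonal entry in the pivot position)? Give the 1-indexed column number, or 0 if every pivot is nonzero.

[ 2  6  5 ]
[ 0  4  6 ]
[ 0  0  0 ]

Naive forward elimination:
Matrix at this point:
[ 2  6  5 ]
[ 0  4  6 ]
[ 0  0  0 ]
Pivot entry (3,3) in the last row is zero and there are no rows below to swap with -> zero pivot in column 3 (A is singular).

first zero-pivot column = 3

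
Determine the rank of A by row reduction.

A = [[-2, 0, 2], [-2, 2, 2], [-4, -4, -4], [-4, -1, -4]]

Row reduction:
R2 <- R2 - (1)*R1:  [ 0  2  0 ]
R3 <- R3 - (2)*R1:  [  0  -4  -8 ]
R4 <- R4 - (2)*R1:  [  0  -1  -8 ]
R3 <- R3 - (-2)*R2:  [  0   0  -8 ]
R4 <- R4 - (-1/2)*R2:  [  0   0  -8 ]
R4 <- R4 - (1)*R3:  [ 0  0  0 ]
Row echelon form:
[ -2  0   2 ]
[  0  2   0 ]
[  0  0  -8 ]
[  0  0   0 ]
Nonzero rows / pivot columns: 3

rank(A) = 3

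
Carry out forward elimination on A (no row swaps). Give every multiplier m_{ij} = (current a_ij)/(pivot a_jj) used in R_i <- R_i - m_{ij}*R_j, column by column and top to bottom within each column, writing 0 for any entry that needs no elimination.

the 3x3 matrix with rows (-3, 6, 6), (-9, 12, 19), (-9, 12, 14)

Forward elimination:
R2 <- R2 - (3)*R1:  [  0  -6   1 ]
R3 <- R3 - (3)*R1:  [  0  -6  -4 ]
R3 <- R3 - (1)*R2:  [  0   0  -5 ]
Multipliers (in order of application): m_{21} = 3, m_{31} = 3, m_{32} = 1

multipliers: 3, 3, 1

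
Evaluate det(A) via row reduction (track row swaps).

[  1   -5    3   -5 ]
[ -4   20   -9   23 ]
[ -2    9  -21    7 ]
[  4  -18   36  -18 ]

Forward elimination:
R2 <- R2 - (-4)*R1:  [ 0  0  3  3 ]
R3 <- R3 - (-2)*R1:  [   0   -1  -15   -3 ]
R4 <- R4 - (4)*R1:  [  0   2  24   2 ]
R2 <-> R3   (pivot in column 2 was zero)
[ 1  -5    3  -5 ]
[ 0  -1  -15  -3 ]
[ 0   0    3   3 ]
[ 0   2   24   2 ]
R4 <- R4 - (-2)*R2:  [  0   0  -6  -4 ]
R4 <- R4 - (-2)*R3:  [ 0  0  0  2 ]
Upper-triangular form:
[ 1  -5    3  -5 ]
[ 0  -1  -15  -3 ]
[ 0   0    3   3 ]
[ 0   0    0   2 ]
det(A) = (-1)^1 * (1) * (-1) * (3) * (2) = 6  (1 row swap -> sign -1)

det(A) = 6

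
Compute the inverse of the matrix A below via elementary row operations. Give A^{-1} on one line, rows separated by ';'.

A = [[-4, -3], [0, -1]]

Gauss-Jordan on [A | I]:
R1 <- (1/-4)*R1:  [    1   3/4  |  -1/4     0 ]
R2 <- (1/-1)*R2:  [  0   1  |   0  -1 ]
R1 <- R1 - (3/4)*R2:  [    1     0  |  -1/4   3/4 ]
Right block of [I | A^{-1}] is the inverse:
[ -1/4  3/4 ]
[    0   -1 ]

inverse = [-1/4 3/4; 0 -1]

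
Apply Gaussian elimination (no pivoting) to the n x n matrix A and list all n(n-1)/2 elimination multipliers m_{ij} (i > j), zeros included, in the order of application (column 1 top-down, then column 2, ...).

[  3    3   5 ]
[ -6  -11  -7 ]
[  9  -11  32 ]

Forward elimination:
R2 <- R2 - (-2)*R1:  [  0  -5   3 ]
R3 <- R3 - (3)*R1:  [   0  -20   17 ]
R3 <- R3 - (4)*R2:  [ 0  0  5 ]
Multipliers (in order of application): m_{21} = -2, m_{31} = 3, m_{32} = 4

multipliers: -2, 3, 4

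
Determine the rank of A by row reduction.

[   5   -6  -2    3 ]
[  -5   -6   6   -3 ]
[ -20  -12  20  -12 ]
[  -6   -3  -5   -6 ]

Row reduction:
R2 <- R2 - (-1)*R1:  [   0  -12    4    0 ]
R3 <- R3 - (-4)*R1:  [   0  -36   12    0 ]
R4 <- R4 - (-6/5)*R1:  [     0  -51/5  -37/5  -12/5 ]
R3 <- R3 - (3)*R2:  [ 0  0  0  0 ]
R4 <- R4 - (17/20)*R2:  [     0      0  -54/5  -12/5 ]
R3 <-> R4   (pivot in column 3 was zero)
[ 5   -6     -2      3 ]
[ 0  -12      4      0 ]
[ 0    0  -54/5  -12/5 ]
[ 0    0      0      0 ]
Row echelon form:
[ 5   -6     -2      3 ]
[ 0  -12      4      0 ]
[ 0    0  -54/5  -12/5 ]
[ 0    0      0      0 ]
Nonzero rows / pivot columns: 3

rank(A) = 3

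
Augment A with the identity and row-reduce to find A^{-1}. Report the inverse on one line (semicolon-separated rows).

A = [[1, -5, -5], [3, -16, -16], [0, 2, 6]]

Gauss-Jordan on [A | I]:
R2 <- R2 - (3)*R1:  [  0  -1  -1  |  -3   1   0 ]
R2 <- (1/-1)*R2:  [  0   1   1  |   3  -1   0 ]
R1 <- R1 - (-5)*R2:  [  1   0   0  |  16  -5   0 ]
R3 <- R3 - (2)*R2:  [  0   0   4  |  -6   2   1 ]
R3 <- (1/4)*R3:  [    0     0     1  |  -3/2   1/2   1/4 ]
R2 <- R2 - (1)*R3:  [    0     1     0  |   9/2  -3/2  -1/4 ]
Right block of [I | A^{-1}] is the inverse:
[   16    -5     0 ]
[  9/2  -3/2  -1/4 ]
[ -3/2   1/2   1/4 ]

inverse = [16 -5 0; 9/2 -3/2 -1/4; -3/2 1/2 1/4]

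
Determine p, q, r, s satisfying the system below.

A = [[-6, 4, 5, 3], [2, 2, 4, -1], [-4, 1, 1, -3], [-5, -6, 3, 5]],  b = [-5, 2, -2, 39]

Forward elimination on [A|b]:
R2 <- R2 - (-1/3)*R1:  [    0  10/3  17/3     0   1/3 ]
R3 <- R3 - (2/3)*R1:  [    0  -5/3  -7/3    -5   4/3 ]
R4 <- R4 - (5/6)*R1:  [     0  -28/3   -7/6    5/2  259/6 ]
R3 <- R3 - (-1/2)*R2:  [   0    0  1/2   -5  3/2 ]
R4 <- R4 - (-14/5)*R2:  [      0       0  147/10     5/2  441/10 ]
R4 <- R4 - (147/5)*R3:  [     0      0      0  299/2      0 ]
Row echelon form:
[ -6     4     5      3  |   -5 ]
[  0  10/3  17/3      0  |  1/3 ]
[  0     0   1/2     -5  |  3/2 ]
[  0     0     0  299/2  |    0 ]
Back-substitution:
s = (0) / (299/2) = 0
r = (3/2 - (-5)*(0)) / (1/2) = 3
q = (1/3 - (17/3)*(3)) / (10/3) = -5
p = (-5 - (4)*(-5) - (5)*(3) - (3)*(0)) / -6 = 0

(0, -5, 3, 0)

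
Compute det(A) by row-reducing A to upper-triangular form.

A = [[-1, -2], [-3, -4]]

det(A) = -2

Forward elimination:
R2 <- R2 - (3)*R1:  [ 0  2 ]
Upper-triangular form:
[ -1  -2 ]
[  0   2 ]
det(A) = (-1)^0 * (-1) * (2) = -2  (0 row swaps -> sign +1)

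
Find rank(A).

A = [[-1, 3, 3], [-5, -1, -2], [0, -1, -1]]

rank(A) = 3

Row reduction:
R2 <- R2 - (5)*R1:  [   0  -16  -17 ]
R3 <- R3 - (1/16)*R2:  [    0     0  1/16 ]
Row echelon form:
[ -1    3     3 ]
[  0  -16   -17 ]
[  0    0  1/16 ]
Nonzero rows / pivot columns: 3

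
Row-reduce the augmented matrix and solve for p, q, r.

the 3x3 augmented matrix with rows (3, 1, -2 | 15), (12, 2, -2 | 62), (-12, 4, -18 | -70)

Forward elimination on [A|b]:
R2 <- R2 - (4)*R1:  [  0  -2   6   2 ]
R3 <- R3 - (-4)*R1:  [   0    8  -26  -10 ]
R3 <- R3 - (-4)*R2:  [  0   0  -2  -2 ]
Row echelon form:
[ 3   1  -2  |  15 ]
[ 0  -2   6  |   2 ]
[ 0   0  -2  |  -2 ]
Back-substitution:
r = (-2) / -2 = 1
q = (2 - (6)*(1)) / -2 = 2
p = (15 - (1)*(2) - (-2)*(1)) / 3 = 5

(5, 2, 1)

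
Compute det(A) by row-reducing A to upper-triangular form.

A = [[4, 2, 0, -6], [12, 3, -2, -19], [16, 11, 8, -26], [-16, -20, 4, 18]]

Forward elimination:
R2 <- R2 - (3)*R1:  [  0  -3  -2  -1 ]
R3 <- R3 - (4)*R1:  [  0   3   8  -2 ]
R4 <- R4 - (-4)*R1:  [   0  -12    4   -6 ]
R3 <- R3 - (-1)*R2:  [  0   0   6  -3 ]
R4 <- R4 - (4)*R2:  [  0   0  12  -2 ]
R4 <- R4 - (2)*R3:  [ 0  0  0  4 ]
Upper-triangular form:
[ 4   2   0  -6 ]
[ 0  -3  -2  -1 ]
[ 0   0   6  -3 ]
[ 0   0   0   4 ]
det(A) = (-1)^0 * (4) * (-3) * (6) * (4) = -288  (0 row swaps -> sign +1)

det(A) = -288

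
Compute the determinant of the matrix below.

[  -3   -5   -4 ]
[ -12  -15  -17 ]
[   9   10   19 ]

det(A) = -90

Forward elimination:
R2 <- R2 - (4)*R1:  [  0   5  -1 ]
R3 <- R3 - (-3)*R1:  [  0  -5   7 ]
R3 <- R3 - (-1)*R2:  [ 0  0  6 ]
Upper-triangular form:
[ -3  -5  -4 ]
[  0   5  -1 ]
[  0   0   6 ]
det(A) = (-1)^0 * (-3) * (5) * (6) = -90  (0 row swaps -> sign +1)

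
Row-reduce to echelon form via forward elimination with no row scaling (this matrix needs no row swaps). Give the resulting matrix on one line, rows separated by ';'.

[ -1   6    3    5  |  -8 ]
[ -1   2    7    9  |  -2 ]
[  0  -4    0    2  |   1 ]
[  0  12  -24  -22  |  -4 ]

REF = [-1 6 3 5 -8; 0 -4 4 4 6; 0 0 -4 -2 -5; 0 0 0 -4 29]

Forward elimination:
R2 <- R2 - (1)*R1:  [  0  -4   4   4   6 ]
R3 <- R3 - (1)*R2:  [  0   0  -4  -2  -5 ]
R4 <- R4 - (-3)*R2:  [   0    0  -12  -10   14 ]
R4 <- R4 - (3)*R3:  [  0   0   0  -4  29 ]
Row echelon form:
[ -1   6   3   5  |  -8 ]
[  0  -4   4   4  |   6 ]
[  0   0  -4  -2  |  -5 ]
[  0   0   0  -4  |  29 ]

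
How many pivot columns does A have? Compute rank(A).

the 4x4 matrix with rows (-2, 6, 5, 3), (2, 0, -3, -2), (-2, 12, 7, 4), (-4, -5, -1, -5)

rank(A) = 3

Row reduction:
R2 <- R2 - (-1)*R1:  [ 0  6  2  1 ]
R3 <- R3 - (1)*R1:  [ 0  6  2  1 ]
R4 <- R4 - (2)*R1:  [   0  -17  -11  -11 ]
R3 <- R3 - (1)*R2:  [ 0  0  0  0 ]
R4 <- R4 - (-17/6)*R2:  [     0      0  -16/3  -49/6 ]
R3 <-> R4   (pivot in column 3 was zero)
[ -2  6      5      3 ]
[  0  6      2      1 ]
[  0  0  -16/3  -49/6 ]
[  0  0      0      0 ]
Row echelon form:
[ -2  6      5      3 ]
[  0  6      2      1 ]
[  0  0  -16/3  -49/6 ]
[  0  0      0      0 ]
Nonzero rows / pivot columns: 3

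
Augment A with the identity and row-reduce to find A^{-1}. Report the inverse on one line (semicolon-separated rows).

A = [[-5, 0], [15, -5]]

Gauss-Jordan on [A | I]:
R1 <- (1/-5)*R1:  [    1     0  |  -1/5     0 ]
R2 <- R2 - (15)*R1:  [  0  -5  |   3   1 ]
R2 <- (1/-5)*R2:  [    0     1  |  -3/5  -1/5 ]
Right block of [I | A^{-1}] is the inverse:
[ -1/5     0 ]
[ -3/5  -1/5 ]

inverse = [-1/5 0; -3/5 -1/5]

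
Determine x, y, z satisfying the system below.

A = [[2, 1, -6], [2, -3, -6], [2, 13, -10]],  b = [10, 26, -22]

(-5, -4, -4)

Forward elimination on [A|b]:
R2 <- R2 - (1)*R1:  [  0  -4   0  16 ]
R3 <- R3 - (1)*R1:  [   0   12   -4  -32 ]
R3 <- R3 - (-3)*R2:  [  0   0  -4  16 ]
Row echelon form:
[ 2   1  -6  |  10 ]
[ 0  -4   0  |  16 ]
[ 0   0  -4  |  16 ]
Back-substitution:
z = (16) / -4 = -4
y = (16) / -4 = -4
x = (10 - (1)*(-4) - (-6)*(-4)) / 2 = -5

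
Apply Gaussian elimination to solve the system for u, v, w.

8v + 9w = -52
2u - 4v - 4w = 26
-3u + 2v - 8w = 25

(1, -2, -4)

Forward elimination on [A|b]:
R1 <-> R2   (pivot in column 1 was zero)
[  2  -4  -4   26 ]
[  0   8   9  -52 ]
[ -3   2  -8   25 ]
R3 <- R3 - (-3/2)*R1:  [   0   -4  -14   64 ]
R3 <- R3 - (-1/2)*R2:  [     0      0  -19/2     38 ]
Row echelon form:
[ 2  -4     -4  |   26 ]
[ 0   8      9  |  -52 ]
[ 0   0  -19/2  |   38 ]
Back-substitution:
w = (38) / (-19/2) = -4
v = (-52 - (9)*(-4)) / 8 = -2
u = (26 - (-4)*(-2) - (-4)*(-4)) / 2 = 1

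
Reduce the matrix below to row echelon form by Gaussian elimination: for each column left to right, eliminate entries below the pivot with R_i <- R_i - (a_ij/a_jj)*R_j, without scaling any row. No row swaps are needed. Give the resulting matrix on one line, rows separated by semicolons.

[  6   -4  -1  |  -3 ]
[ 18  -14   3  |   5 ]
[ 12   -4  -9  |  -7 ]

Forward elimination:
R2 <- R2 - (3)*R1:  [  0  -2   6  14 ]
R3 <- R3 - (2)*R1:  [  0   4  -7  -1 ]
R3 <- R3 - (-2)*R2:  [  0   0   5  27 ]
Row echelon form:
[ 6  -4  -1  |  -3 ]
[ 0  -2   6  |  14 ]
[ 0   0   5  |  27 ]

REF = [6 -4 -1 -3; 0 -2 6 14; 0 0 5 27]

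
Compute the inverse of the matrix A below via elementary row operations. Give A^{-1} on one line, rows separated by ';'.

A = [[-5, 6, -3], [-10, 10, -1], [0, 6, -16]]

inverse = [77/5 -39/5 -12/5; 16 -8 -5/2; 6 -3 -1]

Gauss-Jordan on [A | I]:
R1 <- (1/-5)*R1:  [    1  -6/5   3/5  |  -1/5     0     0 ]
R2 <- R2 - (-10)*R1:  [  0  -2   5  |  -2   1   0 ]
R2 <- (1/-2)*R2:  [    0     1  -5/2  |     1  -1/2     0 ]
R1 <- R1 - (-6/5)*R2:  [     1      0  -12/5  |      1   -3/5      0 ]
R3 <- R3 - (6)*R2:  [  0   0  -1  |  -6   3   1 ]
R3 <- (1/-1)*R3:  [  0   0   1  |   6  -3  -1 ]
R1 <- R1 - (-12/5)*R3:  [     1      0      0  |   77/5  -39/5  -12/5 ]
R2 <- R2 - (-5/2)*R3:  [    0     1     0  |    16    -8  -5/2 ]
Right block of [I | A^{-1}] is the inverse:
[ 77/5  -39/5  -12/5 ]
[   16     -8   -5/2 ]
[    6     -3     -1 ]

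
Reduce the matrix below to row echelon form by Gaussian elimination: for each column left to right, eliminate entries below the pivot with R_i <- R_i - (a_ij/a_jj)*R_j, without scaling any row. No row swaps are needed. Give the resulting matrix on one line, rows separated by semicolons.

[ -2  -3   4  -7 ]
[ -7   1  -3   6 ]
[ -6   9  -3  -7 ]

REF = [-2 -3 4 -7; 0 23/2 -17 61/2; 0 0 267/23 -776/23]

Forward elimination:
R2 <- R2 - (7/2)*R1:  [    0  23/2   -17  61/2 ]
R3 <- R3 - (3)*R1:  [   0   18  -15   14 ]
R3 <- R3 - (36/23)*R2:  [       0        0   267/23  -776/23 ]
Row echelon form:
[ -2    -3       4       -7 ]
[  0  23/2     -17     61/2 ]
[  0     0  267/23  -776/23 ]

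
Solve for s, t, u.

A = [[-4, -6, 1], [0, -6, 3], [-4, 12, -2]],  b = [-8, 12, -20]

(3, 0, 4)

Forward elimination on [A|b]:
R3 <- R3 - (1)*R1:  [   0   18   -3  -12 ]
R3 <- R3 - (-3)*R2:  [  0   0   6  24 ]
Row echelon form:
[ -4  -6  1  |  -8 ]
[  0  -6  3  |  12 ]
[  0   0  6  |  24 ]
Back-substitution:
u = (24) / 6 = 4
t = (12 - (3)*(4)) / -6 = 0
s = (-8 - (-6)*(0) - (1)*(4)) / -4 = 3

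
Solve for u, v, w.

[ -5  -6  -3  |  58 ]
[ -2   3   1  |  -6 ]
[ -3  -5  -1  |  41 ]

(-5, -5, -1)

Forward elimination on [A|b]:
R2 <- R2 - (2/5)*R1:  [      0    27/5    11/5  -146/5 ]
R3 <- R3 - (3/5)*R1:  [    0  -7/5   4/5  31/5 ]
R3 <- R3 - (-7/27)*R2:  [      0       0   37/27  -37/27 ]
Row echelon form:
[ -5    -6     -3  |      58 ]
[  0  27/5   11/5  |  -146/5 ]
[  0     0  37/27  |  -37/27 ]
Back-substitution:
w = (-37/27) / (37/27) = -1
v = (-146/5 - (11/5)*(-1)) / (27/5) = -5
u = (58 - (-6)*(-5) - (-3)*(-1)) / -5 = -5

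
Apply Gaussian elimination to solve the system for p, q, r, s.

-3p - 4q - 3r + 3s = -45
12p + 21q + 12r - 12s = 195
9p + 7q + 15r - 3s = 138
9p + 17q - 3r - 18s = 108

Forward elimination on [A|b]:
R2 <- R2 - (-4)*R1:  [  0   5   0   0  15 ]
R3 <- R3 - (-3)*R1:  [  0  -5   6   6   3 ]
R4 <- R4 - (-3)*R1:  [   0    5  -12   -9  -27 ]
R3 <- R3 - (-1)*R2:  [  0   0   6   6  18 ]
R4 <- R4 - (1)*R2:  [   0    0  -12   -9  -42 ]
R4 <- R4 - (-2)*R3:  [  0   0   0   3  -6 ]
Row echelon form:
[ -3  -4  -3  3  |  -45 ]
[  0   5   0  0  |   15 ]
[  0   0   6  6  |   18 ]
[  0   0   0  3  |   -6 ]
Back-substitution:
s = (-6) / 3 = -2
r = (18 - (6)*(-2)) / 6 = 5
q = (15) / 5 = 3
p = (-45 - (-4)*(3) - (-3)*(5) - (3)*(-2)) / -3 = 4

(4, 3, 5, -2)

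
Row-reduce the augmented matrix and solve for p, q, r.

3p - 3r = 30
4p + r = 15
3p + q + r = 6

Forward elimination on [A|b]:
R2 <- R2 - (4/3)*R1:  [   0    0    5  -25 ]
R3 <- R3 - (1)*R1:  [   0    1    4  -24 ]
R2 <-> R3   (pivot in column 2 was zero)
[ 3  0  -3   30 ]
[ 0  1   4  -24 ]
[ 0  0   5  -25 ]
Row echelon form:
[ 3  0  -3  |   30 ]
[ 0  1   4  |  -24 ]
[ 0  0   5  |  -25 ]
Back-substitution:
r = (-25) / 5 = -5
q = (-24 - (4)*(-5)) / 1 = -4
p = (30 - (-3)*(-5)) / 3 = 5

(5, -4, -5)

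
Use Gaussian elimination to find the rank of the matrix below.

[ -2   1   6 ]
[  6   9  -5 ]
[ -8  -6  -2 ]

rank(A) = 3

Row reduction:
R2 <- R2 - (-3)*R1:  [  0  12  13 ]
R3 <- R3 - (4)*R1:  [   0  -10  -26 ]
R3 <- R3 - (-5/6)*R2:  [     0      0  -91/6 ]
Row echelon form:
[ -2   1      6 ]
[  0  12     13 ]
[  0   0  -91/6 ]
Nonzero rows / pivot columns: 3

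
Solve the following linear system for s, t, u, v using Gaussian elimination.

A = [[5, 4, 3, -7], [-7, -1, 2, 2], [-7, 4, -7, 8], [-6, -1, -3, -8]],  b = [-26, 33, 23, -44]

Forward elimination on [A|b]:
R2 <- R2 - (-7/5)*R1:  [     0   23/5   31/5  -39/5  -17/5 ]
R3 <- R3 - (-7/5)*R1:  [     0   48/5  -14/5   -9/5  -67/5 ]
R4 <- R4 - (-6/5)*R1:  [      0    19/5     3/5   -82/5  -376/5 ]
R3 <- R3 - (48/23)*R2:  [       0        0  -362/23   333/23  -145/23 ]
R4 <- R4 - (19/23)*R2:  [        0         0   -104/23   -229/23  -1665/23 ]
R4 <- R4 - (52/181)*R3:  [          0           0           0   -2555/181  -12775/181 ]
Row echelon form:
[ 5     4        3         -7  |         -26 ]
[ 0  23/5     31/5      -39/5  |       -17/5 ]
[ 0     0  -362/23     333/23  |     -145/23 ]
[ 0     0        0  -2555/181  |  -12775/181 ]
Back-substitution:
v = (-12775/181) / (-2555/181) = 5
u = (-145/23 - (333/23)*(5)) / (-362/23) = 5
t = (-17/5 - (31/5)*(5) - (-39/5)*(5)) / (23/5) = 1
s = (-26 - (4)*(1) - (3)*(5) - (-7)*(5)) / 5 = -2

(-2, 1, 5, 5)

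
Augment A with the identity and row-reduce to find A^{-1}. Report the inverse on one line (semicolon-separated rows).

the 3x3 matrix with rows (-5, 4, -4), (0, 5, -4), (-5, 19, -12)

inverse = [-4/25 7/25 -1/25; -1/5 -2/5 1/5; -1/4 -3/4 1/4]

Gauss-Jordan on [A | I]:
R1 <- (1/-5)*R1:  [    1  -4/5   4/5  |  -1/5     0     0 ]
R3 <- R3 - (-5)*R1:  [  0  15  -8  |  -1   0   1 ]
R2 <- (1/5)*R2:  [    0     1  -4/5  |     0   1/5     0 ]
R1 <- R1 - (-4/5)*R2:  [    1     0  4/25  |  -1/5  4/25     0 ]
R3 <- R3 - (15)*R2:  [  0   0   4  |  -1  -3   1 ]
R3 <- (1/4)*R3:  [    0     0     1  |  -1/4  -3/4   1/4 ]
R1 <- R1 - (4/25)*R3:  [     1      0      0  |  -4/25   7/25  -1/25 ]
R2 <- R2 - (-4/5)*R3:  [    0     1     0  |  -1/5  -2/5   1/5 ]
Right block of [I | A^{-1}] is the inverse:
[ -4/25  7/25  -1/25 ]
[  -1/5  -2/5    1/5 ]
[  -1/4  -3/4    1/4 ]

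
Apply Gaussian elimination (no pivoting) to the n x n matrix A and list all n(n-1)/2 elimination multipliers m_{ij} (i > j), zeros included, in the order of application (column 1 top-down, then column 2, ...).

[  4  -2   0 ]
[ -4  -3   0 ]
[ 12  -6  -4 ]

Forward elimination:
R2 <- R2 - (-1)*R1:  [  0  -5   0 ]
R3 <- R3 - (3)*R1:  [  0   0  -4 ]
R3: entry in column 2 is already 0 -> m_{32} = 0 (no row operation needed)
Multipliers (in order of application): m_{21} = -1, m_{31} = 3, m_{32} = 0

multipliers: -1, 3, 0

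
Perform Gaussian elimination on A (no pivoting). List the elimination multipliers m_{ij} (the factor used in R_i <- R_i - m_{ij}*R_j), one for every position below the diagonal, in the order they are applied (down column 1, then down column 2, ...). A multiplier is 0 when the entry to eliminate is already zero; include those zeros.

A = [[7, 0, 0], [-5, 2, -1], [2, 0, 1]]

Forward elimination:
R2 <- R2 - (-5/7)*R1:  [  0   2  -1 ]
R3 <- R3 - (2/7)*R1:  [ 0  0  1 ]
R3: entry in column 2 is already 0 -> m_{32} = 0 (no row operation needed)
Multipliers (in order of application): m_{21} = -5/7, m_{31} = 2/7, m_{32} = 0

multipliers: -5/7, 2/7, 0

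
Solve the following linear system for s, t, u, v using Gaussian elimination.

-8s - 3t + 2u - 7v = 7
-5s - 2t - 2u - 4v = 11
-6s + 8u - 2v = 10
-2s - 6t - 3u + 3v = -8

Forward elimination on [A|b]:
R2 <- R2 - (5/8)*R1:  [     0   -1/8  -13/4    3/8   53/8 ]
R3 <- R3 - (3/4)*R1:  [    0   9/4  13/2  13/4  19/4 ]
R4 <- R4 - (1/4)*R1:  [     0  -21/4   -7/2   19/4  -39/4 ]
R3 <- R3 - (-18)*R2:  [   0    0  -52   10  124 ]
R4 <- R4 - (42)*R2:  [    0     0   133   -11  -288 ]
R4 <- R4 - (-133/52)*R3:  [      0       0       0  379/26  379/13 ]
Row echelon form:
[ -8    -3      2      -7  |       7 ]
[  0  -1/8  -13/4     3/8  |    53/8 ]
[  0     0    -52      10  |     124 ]
[  0     0      0  379/26  |  379/13 ]
Back-substitution:
v = (379/13) / (379/26) = 2
u = (124 - (10)*(2)) / -52 = -2
t = (53/8 - (-13/4)*(-2) - (3/8)*(2)) / (-1/8) = 5
s = (7 - (-3)*(5) - (2)*(-2) - (-7)*(2)) / -8 = -5

(-5, 5, -2, 2)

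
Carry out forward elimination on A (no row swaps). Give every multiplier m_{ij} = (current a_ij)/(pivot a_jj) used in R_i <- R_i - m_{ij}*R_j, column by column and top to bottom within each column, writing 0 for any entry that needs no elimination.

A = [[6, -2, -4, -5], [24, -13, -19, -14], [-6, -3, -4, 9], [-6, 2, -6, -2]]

multipliers: 4, -1, -1, 1, 0, 2

Forward elimination:
R2 <- R2 - (4)*R1:  [  0  -5  -3   6 ]
R3 <- R3 - (-1)*R1:  [  0  -5  -8   4 ]
R4 <- R4 - (-1)*R1:  [   0    0  -10   -7 ]
R3 <- R3 - (1)*R2:  [  0   0  -5  -2 ]
R4: entry in column 2 is already 0 -> m_{42} = 0 (no row operation needed)
R4 <- R4 - (2)*R3:  [  0   0   0  -3 ]
Multipliers (in order of application): m_{21} = 4, m_{31} = -1, m_{41} = -1, m_{32} = 1, m_{42} = 0, m_{43} = 2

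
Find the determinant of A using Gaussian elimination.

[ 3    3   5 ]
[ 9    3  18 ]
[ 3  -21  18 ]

det(A) = -18

Forward elimination:
R2 <- R2 - (3)*R1:  [  0  -6   3 ]
R3 <- R3 - (1)*R1:  [   0  -24   13 ]
R3 <- R3 - (4)*R2:  [ 0  0  1 ]
Upper-triangular form:
[ 3   3  5 ]
[ 0  -6  3 ]
[ 0   0  1 ]
det(A) = (-1)^0 * (3) * (-6) * (1) = -18  (0 row swaps -> sign +1)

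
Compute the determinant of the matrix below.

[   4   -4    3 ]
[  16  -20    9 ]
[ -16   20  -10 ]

det(A) = 16

Forward elimination:
R2 <- R2 - (4)*R1:  [  0  -4  -3 ]
R3 <- R3 - (-4)*R1:  [ 0  4  2 ]
R3 <- R3 - (-1)*R2:  [  0   0  -1 ]
Upper-triangular form:
[ 4  -4   3 ]
[ 0  -4  -3 ]
[ 0   0  -1 ]
det(A) = (-1)^0 * (4) * (-4) * (-1) = 16  (0 row swaps -> sign +1)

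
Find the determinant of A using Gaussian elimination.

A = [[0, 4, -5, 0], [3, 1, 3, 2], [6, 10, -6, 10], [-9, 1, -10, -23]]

Forward elimination:
R1 <-> R2   (pivot in column 1 was zero)
[  3   1    3    2 ]
[  0   4   -5    0 ]
[  6  10   -6   10 ]
[ -9   1  -10  -23 ]
R3 <- R3 - (2)*R1:  [   0    8  -12    6 ]
R4 <- R4 - (-3)*R1:  [   0    4   -1  -17 ]
R3 <- R3 - (2)*R2:  [  0   0  -2   6 ]
R4 <- R4 - (1)*R2:  [   0    0    4  -17 ]
R4 <- R4 - (-2)*R3:  [  0   0   0  -5 ]
Upper-triangular form:
[ 3  1   3   2 ]
[ 0  4  -5   0 ]
[ 0  0  -2   6 ]
[ 0  0   0  -5 ]
det(A) = (-1)^1 * (3) * (4) * (-2) * (-5) = -120  (1 row swap -> sign -1)

det(A) = -120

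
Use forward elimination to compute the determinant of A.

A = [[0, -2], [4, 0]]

det(A) = 8

Forward elimination:
R1 <-> R2   (pivot in column 1 was zero)
[ 4   0 ]
[ 0  -2 ]
Upper-triangular form:
[ 4   0 ]
[ 0  -2 ]
det(A) = (-1)^1 * (4) * (-2) = 8  (1 row swap -> sign -1)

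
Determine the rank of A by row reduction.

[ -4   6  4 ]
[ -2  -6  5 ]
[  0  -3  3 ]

rank(A) = 3

Row reduction:
R2 <- R2 - (1/2)*R1:  [  0  -9   3 ]
R3 <- R3 - (1/3)*R2:  [ 0  0  2 ]
Row echelon form:
[ -4   6  4 ]
[  0  -9  3 ]
[  0   0  2 ]
Nonzero rows / pivot columns: 3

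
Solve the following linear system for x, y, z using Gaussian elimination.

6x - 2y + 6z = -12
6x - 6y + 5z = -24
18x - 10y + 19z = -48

(-1, 3, 0)

Forward elimination on [A|b]:
R2 <- R2 - (1)*R1:  [   0   -4   -1  -12 ]
R3 <- R3 - (3)*R1:  [   0   -4    1  -12 ]
R3 <- R3 - (1)*R2:  [ 0  0  2  0 ]
Row echelon form:
[ 6  -2   6  |  -12 ]
[ 0  -4  -1  |  -12 ]
[ 0   0   2  |    0 ]
Back-substitution:
z = (0) / 2 = 0
y = (-12 - (-1)*(0)) / -4 = 3
x = (-12 - (-2)*(3) - (6)*(0)) / 6 = -1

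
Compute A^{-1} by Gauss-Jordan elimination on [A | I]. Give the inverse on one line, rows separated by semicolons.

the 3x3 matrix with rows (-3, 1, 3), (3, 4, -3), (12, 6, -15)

Gauss-Jordan on [A | I]:
R1 <- (1/-3)*R1:  [    1  -1/3    -1  |  -1/3     0     0 ]
R2 <- R2 - (3)*R1:  [ 0  5  0  |  1  1  0 ]
R3 <- R3 - (12)*R1:  [  0  10  -3  |   4   0   1 ]
R2 <- (1/5)*R2:  [   0    1    0  |  1/5  1/5    0 ]
R1 <- R1 - (-1/3)*R2:  [     1      0     -1  |  -4/15   1/15      0 ]
R3 <- R3 - (10)*R2:  [  0   0  -3  |   2  -2   1 ]
R3 <- (1/-3)*R3:  [    0     0     1  |  -2/3   2/3  -1/3 ]
R1 <- R1 - (-1)*R3:  [      1       0       0  |  -14/15   11/15    -1/3 ]
Right block of [I | A^{-1}] is the inverse:
[ -14/15  11/15  -1/3 ]
[    1/5    1/5     0 ]
[   -2/3    2/3  -1/3 ]

inverse = [-14/15 11/15 -1/3; 1/5 1/5 0; -2/3 2/3 -1/3]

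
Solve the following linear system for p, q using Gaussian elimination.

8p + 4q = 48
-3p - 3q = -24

Forward elimination on [A|b]:
R2 <- R2 - (-3/8)*R1:  [    0  -3/2    -6 ]
Row echelon form:
[ 8     4  |  48 ]
[ 0  -3/2  |  -6 ]
Back-substitution:
q = (-6) / (-3/2) = 4
p = (48 - (4)*(4)) / 8 = 4

(4, 4)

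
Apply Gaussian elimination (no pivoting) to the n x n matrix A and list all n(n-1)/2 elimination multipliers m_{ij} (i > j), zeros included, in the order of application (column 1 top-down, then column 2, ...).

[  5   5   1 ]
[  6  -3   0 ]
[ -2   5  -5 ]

Forward elimination:
R2 <- R2 - (6/5)*R1:  [    0    -9  -6/5 ]
R3 <- R3 - (-2/5)*R1:  [     0      7  -23/5 ]
R3 <- R3 - (-7/9)*R2:  [      0       0  -83/15 ]
Multipliers (in order of application): m_{21} = 6/5, m_{31} = -2/5, m_{32} = -7/9

multipliers: 6/5, -2/5, -7/9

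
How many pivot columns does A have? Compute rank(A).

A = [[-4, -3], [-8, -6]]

Row reduction:
R2 <- R2 - (2)*R1:  [ 0  0 ]
Row echelon form:
[ -4  -3 ]
[  0   0 ]
Nonzero rows / pivot columns: 1

rank(A) = 1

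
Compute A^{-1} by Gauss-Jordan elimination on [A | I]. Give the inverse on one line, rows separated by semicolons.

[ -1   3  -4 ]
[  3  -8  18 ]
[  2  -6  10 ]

Gauss-Jordan on [A | I]:
R1 <- (1/-1)*R1:  [  1  -3   4  |  -1   0   0 ]
R2 <- R2 - (3)*R1:  [ 0  1  6  |  3  1  0 ]
R3 <- R3 - (2)*R1:  [ 0  0  2  |  2  0  1 ]
R1 <- R1 - (-3)*R2:  [  1   0  22  |   8   3   0 ]
R3 <- (1/2)*R3:  [   0    0    1  |    1    0  1/2 ]
R1 <- R1 - (22)*R3:  [   1    0    0  |  -14    3  -11 ]
R2 <- R2 - (6)*R3:  [  0   1   0  |  -3   1  -3 ]
Right block of [I | A^{-1}] is the inverse:
[ -14  3  -11 ]
[  -3  1   -3 ]
[   1  0  1/2 ]

inverse = [-14 3 -11; -3 1 -3; 1 0 1/2]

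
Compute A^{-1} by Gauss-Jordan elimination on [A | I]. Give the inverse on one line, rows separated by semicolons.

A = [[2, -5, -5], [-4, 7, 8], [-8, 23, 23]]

inverse = [23/6 0 5/6; -14/3 -1 -2/3; 6 1 1]

Gauss-Jordan on [A | I]:
R1 <- (1/2)*R1:  [    1  -5/2  -5/2  |   1/2     0     0 ]
R2 <- R2 - (-4)*R1:  [  0  -3  -2  |   2   1   0 ]
R3 <- R3 - (-8)*R1:  [ 0  3  3  |  4  0  1 ]
R2 <- (1/-3)*R2:  [    0     1   2/3  |  -2/3  -1/3     0 ]
R1 <- R1 - (-5/2)*R2:  [    1     0  -5/6  |  -7/6  -5/6     0 ]
R3 <- R3 - (3)*R2:  [ 0  0  1  |  6  1  1 ]
R1 <- R1 - (-5/6)*R3:  [    1     0     0  |  23/6     0   5/6 ]
R2 <- R2 - (2/3)*R3:  [     0      1      0  |  -14/3     -1   -2/3 ]
Right block of [I | A^{-1}] is the inverse:
[  23/6   0   5/6 ]
[ -14/3  -1  -2/3 ]
[     6   1     1 ]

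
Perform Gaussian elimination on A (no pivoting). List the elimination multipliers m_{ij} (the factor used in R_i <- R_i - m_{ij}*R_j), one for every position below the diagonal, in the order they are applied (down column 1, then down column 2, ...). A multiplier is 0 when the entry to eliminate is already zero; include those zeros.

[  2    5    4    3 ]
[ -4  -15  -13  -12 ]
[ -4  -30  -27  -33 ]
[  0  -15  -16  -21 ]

Forward elimination:
R2 <- R2 - (-2)*R1:  [  0  -5  -5  -6 ]
R3 <- R3 - (-2)*R1:  [   0  -20  -19  -27 ]
R4: entry in column 1 is already 0 -> m_{41} = 0 (no row operation needed)
R3 <- R3 - (4)*R2:  [  0   0   1  -3 ]
R4 <- R4 - (3)*R2:  [  0   0  -1  -3 ]
R4 <- R4 - (-1)*R3:  [  0   0   0  -6 ]
Multipliers (in order of application): m_{21} = -2, m_{31} = -2, m_{41} = 0, m_{32} = 4, m_{42} = 3, m_{43} = -1

multipliers: -2, -2, 0, 4, 3, -1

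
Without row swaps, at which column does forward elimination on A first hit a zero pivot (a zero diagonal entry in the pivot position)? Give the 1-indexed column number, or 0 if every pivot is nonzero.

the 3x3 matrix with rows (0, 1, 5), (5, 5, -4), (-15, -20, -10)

Naive forward elimination:
Pivot entry (1,1) is zero but row 2 has 5 in column 1 -> naive elimination stops; a row interchange (e.g. R1 <-> R2) would be required here.

first zero-pivot column = 1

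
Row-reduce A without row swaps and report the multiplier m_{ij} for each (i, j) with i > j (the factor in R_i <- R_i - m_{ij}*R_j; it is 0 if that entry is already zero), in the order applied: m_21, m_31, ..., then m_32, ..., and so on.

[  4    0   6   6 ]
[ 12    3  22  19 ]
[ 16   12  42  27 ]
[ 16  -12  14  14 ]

multipliers: 3, 4, 4, 4, -4, 3

Forward elimination:
R2 <- R2 - (3)*R1:  [ 0  3  4  1 ]
R3 <- R3 - (4)*R1:  [  0  12  18   3 ]
R4 <- R4 - (4)*R1:  [   0  -12  -10  -10 ]
R3 <- R3 - (4)*R2:  [  0   0   2  -1 ]
R4 <- R4 - (-4)*R2:  [  0   0   6  -6 ]
R4 <- R4 - (3)*R3:  [  0   0   0  -3 ]
Multipliers (in order of application): m_{21} = 3, m_{31} = 4, m_{41} = 4, m_{32} = 4, m_{42} = -4, m_{43} = 3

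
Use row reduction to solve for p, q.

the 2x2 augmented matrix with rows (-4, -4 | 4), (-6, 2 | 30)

(-4, 3)

Forward elimination on [A|b]:
R2 <- R2 - (3/2)*R1:  [  0   8  24 ]
Row echelon form:
[ -4  -4  |   4 ]
[  0   8  |  24 ]
Back-substitution:
q = (24) / 8 = 3
p = (4 - (-4)*(3)) / -4 = -4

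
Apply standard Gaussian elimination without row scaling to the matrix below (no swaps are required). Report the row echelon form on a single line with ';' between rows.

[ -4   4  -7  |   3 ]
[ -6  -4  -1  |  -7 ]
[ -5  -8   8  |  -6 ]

Forward elimination:
R2 <- R2 - (3/2)*R1:  [     0    -10   19/2  -23/2 ]
R3 <- R3 - (5/4)*R1:  [     0    -13   67/4  -39/4 ]
R3 <- R3 - (13/10)*R2:  [    0     0  22/5  26/5 ]
Row echelon form:
[ -4    4    -7  |      3 ]
[  0  -10  19/2  |  -23/2 ]
[  0    0  22/5  |   26/5 ]

REF = [-4 4 -7 3; 0 -10 19/2 -23/2; 0 0 22/5 26/5]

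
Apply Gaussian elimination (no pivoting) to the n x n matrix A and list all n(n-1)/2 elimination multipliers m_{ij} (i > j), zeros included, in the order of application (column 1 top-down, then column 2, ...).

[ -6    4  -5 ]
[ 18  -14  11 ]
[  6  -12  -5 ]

multipliers: -3, -1, 4

Forward elimination:
R2 <- R2 - (-3)*R1:  [  0  -2  -4 ]
R3 <- R3 - (-1)*R1:  [   0   -8  -10 ]
R3 <- R3 - (4)*R2:  [ 0  0  6 ]
Multipliers (in order of application): m_{21} = -3, m_{31} = -1, m_{32} = 4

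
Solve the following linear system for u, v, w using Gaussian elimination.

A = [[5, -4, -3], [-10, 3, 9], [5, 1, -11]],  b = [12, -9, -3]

(0, -3, 0)

Forward elimination on [A|b]:
R2 <- R2 - (-2)*R1:  [  0  -5   3  15 ]
R3 <- R3 - (1)*R1:  [   0    5   -8  -15 ]
R3 <- R3 - (-1)*R2:  [  0   0  -5   0 ]
Row echelon form:
[ 5  -4  -3  |  12 ]
[ 0  -5   3  |  15 ]
[ 0   0  -5  |   0 ]
Back-substitution:
w = (0) / -5 = 0
v = (15 - (3)*(0)) / -5 = -3
u = (12 - (-4)*(-3) - (-3)*(0)) / 5 = 0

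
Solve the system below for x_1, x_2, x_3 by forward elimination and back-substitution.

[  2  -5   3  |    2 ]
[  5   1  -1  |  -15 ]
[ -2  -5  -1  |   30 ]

Forward elimination on [A|b]:
R2 <- R2 - (5/2)*R1:  [     0   27/2  -17/2    -20 ]
R3 <- R3 - (-1)*R1:  [   0  -10    2   32 ]
R3 <- R3 - (-20/27)*R2:  [       0        0  -116/27   464/27 ]
Row echelon form:
[ 2    -5        3  |       2 ]
[ 0  27/2    -17/2  |     -20 ]
[ 0     0  -116/27  |  464/27 ]
Back-substitution:
x_3 = (464/27) / (-116/27) = -4
x_2 = (-20 - (-17/2)*(-4)) / (27/2) = -4
x_1 = (2 - (-5)*(-4) - (3)*(-4)) / 2 = -3

(-3, -4, -4)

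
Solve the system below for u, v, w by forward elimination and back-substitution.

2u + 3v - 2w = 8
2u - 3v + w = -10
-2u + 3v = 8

(-1, 2, -2)

Forward elimination on [A|b]:
R2 <- R2 - (1)*R1:  [   0   -6    3  -18 ]
R3 <- R3 - (-1)*R1:  [  0   6  -2  16 ]
R3 <- R3 - (-1)*R2:  [  0   0   1  -2 ]
Row echelon form:
[ 2   3  -2  |    8 ]
[ 0  -6   3  |  -18 ]
[ 0   0   1  |   -2 ]
Back-substitution:
w = (-2) / 1 = -2
v = (-18 - (3)*(-2)) / -6 = 2
u = (8 - (3)*(2) - (-2)*(-2)) / 2 = -1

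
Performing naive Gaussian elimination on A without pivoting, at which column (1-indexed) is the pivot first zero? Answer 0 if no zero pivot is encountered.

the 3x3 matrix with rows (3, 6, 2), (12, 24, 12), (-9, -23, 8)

Naive forward elimination:
R2 <- R2 - (4)*R1:  [ 0  0  4 ]
R3 <- R3 - (-3)*R1:  [  0  -5  14 ]
Matrix at this point:
[ 3   6   2 ]
[ 0   0   4 ]
[ 0  -5  14 ]
Pivot entry (2,2) is zero but row 3 has -5 in column 2 -> naive elimination stops; a row interchange (e.g. R2 <-> R3) would be required here.

first zero-pivot column = 2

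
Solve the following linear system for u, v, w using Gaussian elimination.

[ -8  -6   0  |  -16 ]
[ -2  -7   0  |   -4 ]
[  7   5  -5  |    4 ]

(2, 0, 2)

Forward elimination on [A|b]:
R2 <- R2 - (1/4)*R1:  [     0  -11/2      0      0 ]
R3 <- R3 - (-7/8)*R1:  [    0  -1/4    -5   -10 ]
R3 <- R3 - (1/22)*R2:  [   0    0   -5  -10 ]
Row echelon form:
[ -8     -6   0  |  -16 ]
[  0  -11/2   0  |    0 ]
[  0      0  -5  |  -10 ]
Back-substitution:
w = (-10) / -5 = 2
v = (0) / (-11/2) = 0
u = (-16 - (-6)*(0)) / -8 = 2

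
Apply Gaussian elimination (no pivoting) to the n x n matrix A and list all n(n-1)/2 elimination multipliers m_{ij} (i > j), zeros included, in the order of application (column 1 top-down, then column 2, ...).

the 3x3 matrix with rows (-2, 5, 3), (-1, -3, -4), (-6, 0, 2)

Forward elimination:
R2 <- R2 - (1/2)*R1:  [     0  -11/2  -11/2 ]
R3 <- R3 - (3)*R1:  [   0  -15   -7 ]
R3 <- R3 - (30/11)*R2:  [ 0  0  8 ]
Multipliers (in order of application): m_{21} = 1/2, m_{31} = 3, m_{32} = 30/11

multipliers: 1/2, 3, 30/11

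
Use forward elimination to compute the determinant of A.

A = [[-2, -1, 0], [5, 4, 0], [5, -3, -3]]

det(A) = 9

Forward elimination:
R2 <- R2 - (-5/2)*R1:  [   0  3/2    0 ]
R3 <- R3 - (-5/2)*R1:  [     0  -11/2     -3 ]
R3 <- R3 - (-11/3)*R2:  [  0   0  -3 ]
Upper-triangular form:
[ -2   -1   0 ]
[  0  3/2   0 ]
[  0    0  -3 ]
det(A) = (-1)^0 * (-2) * (3/2) * (-3) = 9  (0 row swaps -> sign +1)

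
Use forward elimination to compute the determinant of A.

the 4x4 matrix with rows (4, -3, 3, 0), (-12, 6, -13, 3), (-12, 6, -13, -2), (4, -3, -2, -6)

Forward elimination:
R2 <- R2 - (-3)*R1:  [  0  -3  -4   3 ]
R3 <- R3 - (-3)*R1:  [  0  -3  -4  -2 ]
R4 <- R4 - (1)*R1:  [  0   0  -5  -6 ]
R3 <- R3 - (1)*R2:  [  0   0   0  -5 ]
R3 <-> R4   (pivot in column 3 was zero)
[ 4  -3   3   0 ]
[ 0  -3  -4   3 ]
[ 0   0  -5  -6 ]
[ 0   0   0  -5 ]
Upper-triangular form:
[ 4  -3   3   0 ]
[ 0  -3  -4   3 ]
[ 0   0  -5  -6 ]
[ 0   0   0  -5 ]
det(A) = (-1)^1 * (4) * (-3) * (-5) * (-5) = 300  (1 row swap -> sign -1)

det(A) = 300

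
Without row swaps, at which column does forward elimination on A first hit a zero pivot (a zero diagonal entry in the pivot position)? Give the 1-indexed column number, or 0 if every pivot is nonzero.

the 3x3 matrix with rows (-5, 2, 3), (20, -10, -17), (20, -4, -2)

first zero-pivot column = 3

Naive forward elimination:
R2 <- R2 - (-4)*R1:  [  0  -2  -5 ]
R3 <- R3 - (-4)*R1:  [  0   4  10 ]
R3 <- R3 - (-2)*R2:  [ 0  0  0 ]
Matrix at this point:
[ -5   2   3 ]
[  0  -2  -5 ]
[  0   0   0 ]
Pivot entry (3,3) in the last row is zero and there are no rows below to swap with -> zero pivot in column 3 (A is singular).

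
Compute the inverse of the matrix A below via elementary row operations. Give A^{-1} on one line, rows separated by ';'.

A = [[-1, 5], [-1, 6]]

Gauss-Jordan on [A | I]:
R1 <- (1/-1)*R1:  [  1  -5  |  -1   0 ]
R2 <- R2 - (-1)*R1:  [  0   1  |  -1   1 ]
R1 <- R1 - (-5)*R2:  [  1   0  |  -6   5 ]
Right block of [I | A^{-1}] is the inverse:
[ -6  5 ]
[ -1  1 ]

inverse = [-6 5; -1 1]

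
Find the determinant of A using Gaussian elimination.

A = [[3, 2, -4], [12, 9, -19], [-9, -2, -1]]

det(A) = -3

Forward elimination:
R2 <- R2 - (4)*R1:  [  0   1  -3 ]
R3 <- R3 - (-3)*R1:  [   0    4  -13 ]
R3 <- R3 - (4)*R2:  [  0   0  -1 ]
Upper-triangular form:
[ 3  2  -4 ]
[ 0  1  -3 ]
[ 0  0  -1 ]
det(A) = (-1)^0 * (3) * (1) * (-1) = -3  (0 row swaps -> sign +1)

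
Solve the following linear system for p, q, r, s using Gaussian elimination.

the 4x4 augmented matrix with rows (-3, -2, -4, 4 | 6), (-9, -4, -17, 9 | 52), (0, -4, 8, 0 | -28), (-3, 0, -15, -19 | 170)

Forward elimination on [A|b]:
R2 <- R2 - (3)*R1:  [  0   2  -5  -3  34 ]
R4 <- R4 - (1)*R1:  [   0    2  -11  -23  164 ]
R3 <- R3 - (-2)*R2:  [  0   0  -2  -6  40 ]
R4 <- R4 - (1)*R2:  [   0    0   -6  -20  130 ]
R4 <- R4 - (3)*R3:  [  0   0   0  -2  10 ]
Row echelon form:
[ -3  -2  -4   4  |   6 ]
[  0   2  -5  -3  |  34 ]
[  0   0  -2  -6  |  40 ]
[  0   0   0  -2  |  10 ]
Back-substitution:
s = (10) / -2 = -5
r = (40 - (-6)*(-5)) / -2 = -5
q = (34 - (-5)*(-5) - (-3)*(-5)) / 2 = -3
p = (6 - (-2)*(-3) - (-4)*(-5) - (4)*(-5)) / -3 = 0

(0, -3, -5, -5)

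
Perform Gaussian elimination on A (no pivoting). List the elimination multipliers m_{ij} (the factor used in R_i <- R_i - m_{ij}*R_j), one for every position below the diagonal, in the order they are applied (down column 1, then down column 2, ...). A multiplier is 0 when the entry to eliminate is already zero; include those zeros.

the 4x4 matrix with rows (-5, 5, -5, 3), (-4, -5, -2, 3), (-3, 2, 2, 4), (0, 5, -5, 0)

multipliers: 4/5, 3/5, 0, 1/9, -5/9, -35/43

Forward elimination:
R2 <- R2 - (4/5)*R1:  [   0   -9    2  3/5 ]
R3 <- R3 - (3/5)*R1:  [    0    -1     5  11/5 ]
R4: entry in column 1 is already 0 -> m_{41} = 0 (no row operation needed)
R3 <- R3 - (1/9)*R2:  [     0      0   43/9  32/15 ]
R4 <- R4 - (-5/9)*R2:  [     0      0  -35/9    1/3 ]
R4 <- R4 - (-35/43)*R3:  [     0      0      0  89/43 ]
Multipliers (in order of application): m_{21} = 4/5, m_{31} = 3/5, m_{41} = 0, m_{32} = 1/9, m_{42} = -5/9, m_{43} = -35/43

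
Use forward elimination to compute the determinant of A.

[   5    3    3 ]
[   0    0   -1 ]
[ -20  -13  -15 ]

det(A) = -5

Forward elimination:
R3 <- R3 - (-4)*R1:  [  0  -1  -3 ]
R2 <-> R3   (pivot in column 2 was zero)
[ 5   3   3 ]
[ 0  -1  -3 ]
[ 0   0  -1 ]
Upper-triangular form:
[ 5   3   3 ]
[ 0  -1  -3 ]
[ 0   0  -1 ]
det(A) = (-1)^1 * (5) * (-1) * (-1) = -5  (1 row swap -> sign -1)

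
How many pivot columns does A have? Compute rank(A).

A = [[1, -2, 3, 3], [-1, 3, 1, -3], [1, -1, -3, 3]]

rank(A) = 3

Row reduction:
R2 <- R2 - (-1)*R1:  [ 0  1  4  0 ]
R3 <- R3 - (1)*R1:  [  0   1  -6   0 ]
R3 <- R3 - (1)*R2:  [   0    0  -10    0 ]
Row echelon form:
[ 1  -2    3  3 ]
[ 0   1    4  0 ]
[ 0   0  -10  0 ]
Nonzero rows / pivot columns: 3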